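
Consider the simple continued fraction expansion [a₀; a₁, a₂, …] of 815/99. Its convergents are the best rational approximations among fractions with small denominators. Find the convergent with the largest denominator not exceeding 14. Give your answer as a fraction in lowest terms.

107/13

List convergents until the denominator exceeds the bound:
a_0 = 8: 8/1  (≤ bound)
a_1 = 4: 33/4  (≤ bound)
a_2 = 3: 107/13  (≤ bound)
a_3 = 3: 354/43  (> 14, stop)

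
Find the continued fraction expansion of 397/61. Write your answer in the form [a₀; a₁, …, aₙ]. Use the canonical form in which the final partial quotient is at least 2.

397 = 6·61 + 31, so a_0 = 6
61 = 1·31 + 30, so a_1 = 1
31 = 1·30 + 1, so a_2 = 1
30 = 30·1 + 0, so a_3 = 30

[6; 1, 1, 30]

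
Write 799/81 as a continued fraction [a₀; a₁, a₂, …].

Apply division with remainder until the remainder is 0:
799 ÷ 81 → quotient 9, remainder 70
81 ÷ 70 → quotient 1, remainder 11
70 ÷ 11 → quotient 6, remainder 4
11 ÷ 4 → quotient 2, remainder 3
4 ÷ 3 → quotient 1, remainder 1
3 ÷ 1 → quotient 3, remainder 0

[9; 1, 6, 2, 1, 3]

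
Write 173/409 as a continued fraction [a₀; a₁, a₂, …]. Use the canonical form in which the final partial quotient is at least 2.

[0; 2, 2, 1, 2, 1, 15]

173 = 0·409 + 173, so a_0 = 0
409 = 2·173 + 63, so a_1 = 2
173 = 2·63 + 47, so a_2 = 2
63 = 1·47 + 16, so a_3 = 1
47 = 2·16 + 15, so a_4 = 2
16 = 1·15 + 1, so a_5 = 1
15 = 15·1 + 0, so a_6 = 15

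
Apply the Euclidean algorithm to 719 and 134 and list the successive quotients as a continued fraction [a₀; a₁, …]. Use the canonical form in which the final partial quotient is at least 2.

[5; 2, 1, 2, 1, 3, 3]

Run the Euclidean algorithm, recording each quotient:
719 ÷ 134 → quotient 5, remainder 49
134 ÷ 49 → quotient 2, remainder 36
49 ÷ 36 → quotient 1, remainder 13
36 ÷ 13 → quotient 2, remainder 10
13 ÷ 10 → quotient 1, remainder 3
10 ÷ 3 → quotient 3, remainder 1
3 ÷ 1 → quotient 3, remainder 0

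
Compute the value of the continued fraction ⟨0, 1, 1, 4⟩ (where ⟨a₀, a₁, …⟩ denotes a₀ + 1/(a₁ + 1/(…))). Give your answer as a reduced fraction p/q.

Build up convergents one term at a time:
a_0 = 0: 0/1
a_1 = 1: 1/1
a_2 = 1: 1/2
a_3 = 4: 5/9

5/9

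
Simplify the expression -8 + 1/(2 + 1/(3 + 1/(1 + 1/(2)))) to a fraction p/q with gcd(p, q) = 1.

-189/25

a_0 = -8: -8/1
a_1 = 2: -15/2
a_2 = 3: -53/7
a_3 = 1: -68/9
a_4 = 2: -189/25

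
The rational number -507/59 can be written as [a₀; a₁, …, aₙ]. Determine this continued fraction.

[-9; 2, 2, 5, 2]

-507 = -9·59 + 24, so a_0 = -9
59 = 2·24 + 11, so a_1 = 2
24 = 2·11 + 2, so a_2 = 2
11 = 5·2 + 1, so a_3 = 5
2 = 2·1 + 0, so a_4 = 2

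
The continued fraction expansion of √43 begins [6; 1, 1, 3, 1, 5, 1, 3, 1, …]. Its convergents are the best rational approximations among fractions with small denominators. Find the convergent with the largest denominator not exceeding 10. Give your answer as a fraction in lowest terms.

a_0 = 6: 6/1  (≤ bound)
a_1 = 1: 7/1  (≤ bound)
a_2 = 1: 13/2  (≤ bound)
a_3 = 3: 46/7  (≤ bound)
a_4 = 1: 59/9  (≤ bound)
a_5 = 5: 341/52  (> 10, stop)

59/9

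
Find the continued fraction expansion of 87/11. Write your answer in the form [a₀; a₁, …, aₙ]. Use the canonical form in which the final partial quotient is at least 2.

[7; 1, 10]

87 ÷ 11 → quotient 7, remainder 10
11 ÷ 10 → quotient 1, remainder 1
10 ÷ 1 → quotient 10, remainder 0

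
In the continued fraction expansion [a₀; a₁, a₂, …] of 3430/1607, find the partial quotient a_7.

8

⌊3430/1607⌋ = 2, remainder 216
⌊1607/216⌋ = 7, remainder 95
⌊216/95⌋ = 2, remainder 26
⌊95/26⌋ = 3, remainder 17
⌊26/17⌋ = 1, remainder 9
⌊17/9⌋ = 1, remainder 8
⌊9/8⌋ = 1, remainder 1
⌊8/1⌋ = 8, remainder 0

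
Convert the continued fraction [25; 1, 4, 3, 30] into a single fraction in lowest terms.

12519/485

Work from the innermost term outward:
Start with 30.
3 + 1/(30/1) = 3 + 1/30 = 91/30
4 + 1/(91/30) = 4 + 30/91 = 394/91
1 + 1/(394/91) = 1 + 91/394 = 485/394
25 + 1/(485/394) = 25 + 394/485 = 12519/485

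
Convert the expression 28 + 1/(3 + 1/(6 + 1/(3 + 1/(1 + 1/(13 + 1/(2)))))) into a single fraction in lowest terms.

a_0 = 28: 28/1
a_1 = 3: 85/3
a_2 = 6: 538/19
a_3 = 3: 1699/60
a_4 = 1: 2237/79
a_5 = 13: 30780/1087
a_6 = 2: 63797/2253

63797/2253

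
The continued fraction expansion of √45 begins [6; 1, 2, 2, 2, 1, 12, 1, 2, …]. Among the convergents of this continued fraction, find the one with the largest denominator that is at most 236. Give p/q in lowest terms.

161/24

a_0 = 6: 6/1  (≤ bound)
a_1 = 1: 7/1  (≤ bound)
a_2 = 2: 20/3  (≤ bound)
a_3 = 2: 47/7  (≤ bound)
a_4 = 2: 114/17  (≤ bound)
a_5 = 1: 161/24  (≤ bound)
a_6 = 12: 2046/305  (> 236, stop)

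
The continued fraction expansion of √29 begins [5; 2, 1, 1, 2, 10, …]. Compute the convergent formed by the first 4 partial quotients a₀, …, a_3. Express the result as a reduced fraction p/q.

27/5

Use the convergent recurrence hₖ = aₖ·hₖ₋₁ + hₖ₋₂ (and likewise for the denominators kₖ):
a_0 = 5: 5/1
a_1 = 2: 11/2
a_2 = 1: 16/3
a_3 = 1: 27/5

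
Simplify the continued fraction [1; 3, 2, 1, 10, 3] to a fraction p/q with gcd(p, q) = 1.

430/331

Start with 3.
10 + 1/(3/1) = 10 + 1/3 = 31/3
1 + 1/(31/3) = 1 + 3/31 = 34/31
2 + 1/(34/31) = 2 + 31/34 = 99/34
3 + 1/(99/34) = 3 + 34/99 = 331/99
1 + 1/(331/99) = 1 + 99/331 = 430/331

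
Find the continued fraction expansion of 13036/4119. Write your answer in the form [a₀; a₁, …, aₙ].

⌊13036/4119⌋ = 3, remainder 679
⌊4119/679⌋ = 6, remainder 45
⌊679/45⌋ = 15, remainder 4
⌊45/4⌋ = 11, remainder 1
⌊4/1⌋ = 4, remainder 0

[3; 6, 15, 11, 4]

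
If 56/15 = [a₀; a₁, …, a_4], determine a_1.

56 = 3·15 + 11, so a_0 = 3
15 = 1·11 + 4, so a_1 = 1

1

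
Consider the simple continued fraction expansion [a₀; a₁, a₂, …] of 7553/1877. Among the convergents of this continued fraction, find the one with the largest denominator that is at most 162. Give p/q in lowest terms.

503/125

a_0 = 4: 4/1  (≤ bound)
a_1 = 41: 165/41  (≤ bound)
a_2 = 1: 169/42  (≤ bound)
a_3 = 2: 503/125  (≤ bound)
a_4 = 2: 1175/292  (> 162, stop)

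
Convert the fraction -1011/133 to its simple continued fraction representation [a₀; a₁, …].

[-8; 2, 1, 1, 26]

-1011 = -8·133 + 53, so a_0 = -8
133 = 2·53 + 27, so a_1 = 2
53 = 1·27 + 26, so a_2 = 1
27 = 1·26 + 1, so a_3 = 1
26 = 26·1 + 0, so a_4 = 26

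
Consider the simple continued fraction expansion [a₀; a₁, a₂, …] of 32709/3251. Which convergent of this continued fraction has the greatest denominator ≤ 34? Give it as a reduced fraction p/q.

a_0 = 10: 10/1  (≤ bound)
a_1 = 16: 161/16  (≤ bound)
a_2 = 2: 332/33  (≤ bound)
a_3 = 1: 493/49  (> 34, stop)

332/33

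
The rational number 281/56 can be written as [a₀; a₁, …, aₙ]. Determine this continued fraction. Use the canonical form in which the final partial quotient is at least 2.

[5; 56]

⌊281/56⌋ = 5, remainder 1
⌊56/1⌋ = 56, remainder 0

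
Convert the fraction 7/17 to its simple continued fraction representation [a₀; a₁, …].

[0; 2, 2, 3]

7 ÷ 17 → quotient 0, remainder 7
17 ÷ 7 → quotient 2, remainder 3
7 ÷ 3 → quotient 2, remainder 1
3 ÷ 1 → quotient 3, remainder 0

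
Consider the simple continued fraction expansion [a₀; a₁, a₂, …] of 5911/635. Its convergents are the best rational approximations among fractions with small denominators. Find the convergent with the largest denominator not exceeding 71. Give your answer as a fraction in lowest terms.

List convergents until the denominator exceeds the bound:
a_0 = 9: 9/1  (≤ bound)
a_1 = 3: 28/3  (≤ bound)
a_2 = 4: 121/13  (≤ bound)
a_3 = 5: 633/68  (≤ bound)
a_4 = 1: 754/81  (> 71, stop)

633/68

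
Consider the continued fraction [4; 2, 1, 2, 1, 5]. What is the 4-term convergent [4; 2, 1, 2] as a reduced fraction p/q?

a_0 = 4: 4/1
a_1 = 2: 9/2
a_2 = 1: 13/3
a_3 = 2: 35/8

35/8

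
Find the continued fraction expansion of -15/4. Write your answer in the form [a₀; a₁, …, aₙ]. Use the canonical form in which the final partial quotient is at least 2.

-15 = -4·4 + 1, so a_0 = -4
4 = 4·1 + 0, so a_1 = 4

[-4; 4]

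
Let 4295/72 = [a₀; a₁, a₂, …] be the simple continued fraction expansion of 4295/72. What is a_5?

3

Apply division with remainder until the remainder is 0:
⌊4295/72⌋ = 59, remainder 47
⌊72/47⌋ = 1, remainder 25
⌊47/25⌋ = 1, remainder 22
⌊25/22⌋ = 1, remainder 3
⌊22/3⌋ = 7, remainder 1
⌊3/1⌋ = 3, remainder 0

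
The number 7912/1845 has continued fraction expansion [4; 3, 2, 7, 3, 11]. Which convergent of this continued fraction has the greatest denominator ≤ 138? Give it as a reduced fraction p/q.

List convergents until the denominator exceeds the bound:
a_0 = 4: 4/1  (≤ bound)
a_1 = 3: 13/3  (≤ bound)
a_2 = 2: 30/7  (≤ bound)
a_3 = 7: 223/52  (≤ bound)
a_4 = 3: 699/163  (> 138, stop)

223/52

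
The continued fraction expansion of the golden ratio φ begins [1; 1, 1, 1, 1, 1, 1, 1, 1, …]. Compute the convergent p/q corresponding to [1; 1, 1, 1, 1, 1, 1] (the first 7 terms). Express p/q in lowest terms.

21/13

Compute successive convergents:
a_0 = 1: 1/1
a_1 = 1: 2/1
a_2 = 1: 3/2
a_3 = 1: 5/3
a_4 = 1: 8/5
a_5 = 1: 13/8
a_6 = 1: 21/13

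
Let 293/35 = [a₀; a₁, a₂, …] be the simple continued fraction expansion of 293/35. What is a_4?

4

293 = 8·35 + 13, so a_0 = 8
35 = 2·13 + 9, so a_1 = 2
13 = 1·9 + 4, so a_2 = 1
9 = 2·4 + 1, so a_3 = 2
4 = 4·1 + 0, so a_4 = 4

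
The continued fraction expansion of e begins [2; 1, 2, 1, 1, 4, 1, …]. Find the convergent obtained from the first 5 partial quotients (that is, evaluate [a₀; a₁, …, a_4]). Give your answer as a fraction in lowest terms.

Use the convergent recurrence hₖ = aₖ·hₖ₋₁ + hₖ₋₂ (and likewise for the denominators kₖ):
a_0 = 2: 2/1
a_1 = 1: 3/1
a_2 = 2: 8/3
a_3 = 1: 11/4
a_4 = 1: 19/7

19/7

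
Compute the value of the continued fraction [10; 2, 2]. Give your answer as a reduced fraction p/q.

Starting at the tail and folding back:
Start with 2.
2 + 1/(2/1) = 2 + 1/2 = 5/2
10 + 1/(5/2) = 10 + 2/5 = 52/5

52/5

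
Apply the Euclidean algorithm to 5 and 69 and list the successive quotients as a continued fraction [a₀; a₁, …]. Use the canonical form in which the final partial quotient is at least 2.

[0; 13, 1, 4]

Run the Euclidean algorithm, recording each quotient:
5 = 0·69 + 5, so a_0 = 0
69 = 13·5 + 4, so a_1 = 13
5 = 1·4 + 1, so a_2 = 1
4 = 4·1 + 0, so a_3 = 4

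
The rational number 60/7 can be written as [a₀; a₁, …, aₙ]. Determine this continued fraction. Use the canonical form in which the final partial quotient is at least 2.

Apply division with remainder until the remainder is 0:
⌊60/7⌋ = 8, remainder 4
⌊7/4⌋ = 1, remainder 3
⌊4/3⌋ = 1, remainder 1
⌊3/1⌋ = 3, remainder 0

[8; 1, 1, 3]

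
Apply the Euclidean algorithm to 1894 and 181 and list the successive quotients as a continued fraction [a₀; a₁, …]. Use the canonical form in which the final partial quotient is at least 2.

1894 ÷ 181 → quotient 10, remainder 84
181 ÷ 84 → quotient 2, remainder 13
84 ÷ 13 → quotient 6, remainder 6
13 ÷ 6 → quotient 2, remainder 1
6 ÷ 1 → quotient 6, remainder 0

[10; 2, 6, 2, 6]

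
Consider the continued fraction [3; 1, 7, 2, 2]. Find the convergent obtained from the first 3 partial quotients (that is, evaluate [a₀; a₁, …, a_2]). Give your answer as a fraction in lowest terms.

31/8

a_0 = 3: 3/1
a_1 = 1: 4/1
a_2 = 7: 31/8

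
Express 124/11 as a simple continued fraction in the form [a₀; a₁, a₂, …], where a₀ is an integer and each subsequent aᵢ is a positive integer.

[11; 3, 1, 2]

124 = 11·11 + 3, so a_0 = 11
11 = 3·3 + 2, so a_1 = 3
3 = 1·2 + 1, so a_2 = 1
2 = 2·1 + 0, so a_3 = 2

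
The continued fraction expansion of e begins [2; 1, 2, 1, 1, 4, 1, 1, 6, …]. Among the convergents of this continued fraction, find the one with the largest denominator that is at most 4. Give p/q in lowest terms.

a_0 = 2: 2/1  (≤ bound)
a_1 = 1: 3/1  (≤ bound)
a_2 = 2: 8/3  (≤ bound)
a_3 = 1: 11/4  (≤ bound)
a_4 = 1: 19/7  (> 4, stop)

11/4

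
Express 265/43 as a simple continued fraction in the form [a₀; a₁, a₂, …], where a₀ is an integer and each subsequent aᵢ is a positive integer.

Apply division with remainder until the remainder is 0:
265 = 6·43 + 7, so a_0 = 6
43 = 6·7 + 1, so a_1 = 6
7 = 7·1 + 0, so a_2 = 7

[6; 6, 7]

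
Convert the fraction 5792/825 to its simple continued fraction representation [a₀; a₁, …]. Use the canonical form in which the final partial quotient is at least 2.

⌊5792/825⌋ = 7, remainder 17
⌊825/17⌋ = 48, remainder 9
⌊17/9⌋ = 1, remainder 8
⌊9/8⌋ = 1, remainder 1
⌊8/1⌋ = 8, remainder 0

[7; 48, 1, 1, 8]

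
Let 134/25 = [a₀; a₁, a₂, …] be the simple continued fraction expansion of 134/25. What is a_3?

3

⌊134/25⌋ = 5, remainder 9
⌊25/9⌋ = 2, remainder 7
⌊9/7⌋ = 1, remainder 2
⌊7/2⌋ = 3, remainder 1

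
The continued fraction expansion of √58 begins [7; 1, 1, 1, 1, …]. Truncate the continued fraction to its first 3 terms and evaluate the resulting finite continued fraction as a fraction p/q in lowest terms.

15/2

Work from the innermost term outward:
Start with 1.
1 + 1/(1/1) = 1 + 1/1 = 2/1
7 + 1/(2/1) = 7 + 1/2 = 15/2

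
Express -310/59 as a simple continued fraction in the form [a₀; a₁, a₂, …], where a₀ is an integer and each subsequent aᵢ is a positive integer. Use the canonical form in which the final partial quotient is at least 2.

[-6; 1, 2, 1, 14]

-310 ÷ 59 → quotient -6, remainder 44
59 ÷ 44 → quotient 1, remainder 15
44 ÷ 15 → quotient 2, remainder 14
15 ÷ 14 → quotient 1, remainder 1
14 ÷ 1 → quotient 14, remainder 0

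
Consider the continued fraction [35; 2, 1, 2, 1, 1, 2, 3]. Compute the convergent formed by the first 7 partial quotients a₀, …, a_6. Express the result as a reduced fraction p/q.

1733/49

Start with 2.
1 + 1/(2/1) = 1 + 1/2 = 3/2
1 + 1/(3/2) = 1 + 2/3 = 5/3
2 + 1/(5/3) = 2 + 3/5 = 13/5
1 + 1/(13/5) = 1 + 5/13 = 18/13
2 + 1/(18/13) = 2 + 13/18 = 49/18
35 + 1/(49/18) = 35 + 18/49 = 1733/49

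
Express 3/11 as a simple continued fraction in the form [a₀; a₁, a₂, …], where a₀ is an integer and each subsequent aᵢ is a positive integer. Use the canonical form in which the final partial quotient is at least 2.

Repeatedly divide and take the remainder:
3 ÷ 11 → quotient 0, remainder 3
11 ÷ 3 → quotient 3, remainder 2
3 ÷ 2 → quotient 1, remainder 1
2 ÷ 1 → quotient 2, remainder 0

[0; 3, 1, 2]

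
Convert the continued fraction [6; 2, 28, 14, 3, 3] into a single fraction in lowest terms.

53040/8171

Compute successive convergents:
a_0 = 6: 6/1
a_1 = 2: 13/2
a_2 = 28: 370/57
a_3 = 14: 5193/800
a_4 = 3: 15949/2457
a_5 = 3: 53040/8171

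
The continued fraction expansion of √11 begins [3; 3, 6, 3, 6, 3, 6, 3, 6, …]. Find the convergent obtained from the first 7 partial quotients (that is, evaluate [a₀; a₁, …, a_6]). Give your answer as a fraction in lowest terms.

25077/7561

a_0 = 3: 3/1
a_1 = 3: 10/3
a_2 = 6: 63/19
a_3 = 3: 199/60
a_4 = 6: 1257/379
a_5 = 3: 3970/1197
a_6 = 6: 25077/7561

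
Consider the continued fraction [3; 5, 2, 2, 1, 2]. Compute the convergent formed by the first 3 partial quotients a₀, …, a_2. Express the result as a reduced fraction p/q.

35/11

Start with 2.
5 + 1/(2/1) = 5 + 1/2 = 11/2
3 + 1/(11/2) = 3 + 2/11 = 35/11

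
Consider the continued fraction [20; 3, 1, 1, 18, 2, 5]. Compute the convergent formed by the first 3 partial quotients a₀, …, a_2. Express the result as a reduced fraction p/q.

81/4

Start with 1.
3 + 1/(1/1) = 3 + 1/1 = 4/1
20 + 1/(4/1) = 20 + 1/4 = 81/4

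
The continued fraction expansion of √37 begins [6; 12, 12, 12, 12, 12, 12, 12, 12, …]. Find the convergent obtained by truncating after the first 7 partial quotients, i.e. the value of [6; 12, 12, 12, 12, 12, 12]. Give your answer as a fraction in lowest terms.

Start with 12.
12 + 1/(12/1) = 12 + 1/12 = 145/12
12 + 1/(145/12) = 12 + 12/145 = 1752/145
12 + 1/(1752/145) = 12 + 145/1752 = 21169/1752
12 + 1/(21169/1752) = 12 + 1752/21169 = 255780/21169
12 + 1/(255780/21169) = 12 + 21169/255780 = 3090529/255780
6 + 1/(3090529/255780) = 6 + 255780/3090529 = 18798954/3090529

18798954/3090529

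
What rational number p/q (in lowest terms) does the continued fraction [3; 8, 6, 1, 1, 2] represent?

Start with 2.
1 + 1/(2/1) = 1 + 1/2 = 3/2
1 + 1/(3/2) = 1 + 2/3 = 5/3
6 + 1/(5/3) = 6 + 3/5 = 33/5
8 + 1/(33/5) = 8 + 5/33 = 269/33
3 + 1/(269/33) = 3 + 33/269 = 840/269

840/269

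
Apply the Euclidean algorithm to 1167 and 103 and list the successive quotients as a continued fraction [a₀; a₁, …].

[11; 3, 34]

1167 ÷ 103 → quotient 11, remainder 34
103 ÷ 34 → quotient 3, remainder 1
34 ÷ 1 → quotient 34, remainder 0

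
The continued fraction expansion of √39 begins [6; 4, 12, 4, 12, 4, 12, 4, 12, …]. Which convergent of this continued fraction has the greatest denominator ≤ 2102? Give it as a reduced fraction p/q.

1249/200

a_0 = 6: 6/1  (≤ bound)
a_1 = 4: 25/4  (≤ bound)
a_2 = 12: 306/49  (≤ bound)
a_3 = 4: 1249/200  (≤ bound)
a_4 = 12: 15294/2449  (> 2102, stop)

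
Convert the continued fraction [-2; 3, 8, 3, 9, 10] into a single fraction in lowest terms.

-12341/7348

Work from the innermost term outward:
Start with 10.
9 + 1/(10/1) = 9 + 1/10 = 91/10
3 + 1/(91/10) = 3 + 10/91 = 283/91
8 + 1/(283/91) = 8 + 91/283 = 2355/283
3 + 1/(2355/283) = 3 + 283/2355 = 7348/2355
-2 + 1/(7348/2355) = -2 + 2355/7348 = -12341/7348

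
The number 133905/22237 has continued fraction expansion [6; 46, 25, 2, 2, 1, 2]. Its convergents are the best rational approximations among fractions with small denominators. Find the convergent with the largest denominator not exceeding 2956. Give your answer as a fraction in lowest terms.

14139/2348

List convergents until the denominator exceeds the bound:
a_0 = 6: 6/1  (≤ bound)
a_1 = 46: 277/46  (≤ bound)
a_2 = 25: 6931/1151  (≤ bound)
a_3 = 2: 14139/2348  (≤ bound)
a_4 = 2: 35209/5847  (> 2956, stop)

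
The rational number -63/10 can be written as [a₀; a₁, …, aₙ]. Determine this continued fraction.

[-7; 1, 2, 3]

⌊-63/10⌋ = -7, remainder 7
⌊10/7⌋ = 1, remainder 3
⌊7/3⌋ = 2, remainder 1
⌊3/1⌋ = 3, remainder 0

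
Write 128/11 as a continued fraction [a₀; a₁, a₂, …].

Repeatedly divide and take the remainder:
⌊128/11⌋ = 11, remainder 7
⌊11/7⌋ = 1, remainder 4
⌊7/4⌋ = 1, remainder 3
⌊4/3⌋ = 1, remainder 1
⌊3/1⌋ = 3, remainder 0

[11; 1, 1, 1, 3]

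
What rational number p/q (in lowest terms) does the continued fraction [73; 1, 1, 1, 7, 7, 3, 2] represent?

87941/1194

Starting at the tail and folding back:
Start with 2.
3 + 1/(2/1) = 3 + 1/2 = 7/2
7 + 1/(7/2) = 7 + 2/7 = 51/7
7 + 1/(51/7) = 7 + 7/51 = 364/51
1 + 1/(364/51) = 1 + 51/364 = 415/364
1 + 1/(415/364) = 1 + 364/415 = 779/415
1 + 1/(779/415) = 1 + 415/779 = 1194/779
73 + 1/(1194/779) = 73 + 779/1194 = 87941/1194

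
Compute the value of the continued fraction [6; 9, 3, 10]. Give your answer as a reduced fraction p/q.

1765/289

Start with 10.
3 + 1/(10/1) = 3 + 1/10 = 31/10
9 + 1/(31/10) = 9 + 10/31 = 289/31
6 + 1/(289/31) = 6 + 31/289 = 1765/289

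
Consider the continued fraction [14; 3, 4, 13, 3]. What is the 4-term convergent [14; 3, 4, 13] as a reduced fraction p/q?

Start with 13.
4 + 1/(13/1) = 4 + 1/13 = 53/13
3 + 1/(53/13) = 3 + 13/53 = 172/53
14 + 1/(172/53) = 14 + 53/172 = 2461/172

2461/172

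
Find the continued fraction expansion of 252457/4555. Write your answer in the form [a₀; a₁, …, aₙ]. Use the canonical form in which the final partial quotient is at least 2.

252457 ÷ 4555 → quotient 55, remainder 1932
4555 ÷ 1932 → quotient 2, remainder 691
1932 ÷ 691 → quotient 2, remainder 550
691 ÷ 550 → quotient 1, remainder 141
550 ÷ 141 → quotient 3, remainder 127
141 ÷ 127 → quotient 1, remainder 14
127 ÷ 14 → quotient 9, remainder 1
14 ÷ 1 → quotient 14, remainder 0

[55; 2, 2, 1, 3, 1, 9, 14]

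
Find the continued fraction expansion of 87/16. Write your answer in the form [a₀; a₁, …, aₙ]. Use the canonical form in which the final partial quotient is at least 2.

[5; 2, 3, 2]

Repeatedly divide and take the remainder:
87 = 5·16 + 7, so a_0 = 5
16 = 2·7 + 2, so a_1 = 2
7 = 3·2 + 1, so a_2 = 3
2 = 2·1 + 0, so a_3 = 2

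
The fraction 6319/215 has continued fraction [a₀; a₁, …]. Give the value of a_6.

6319 = 29·215 + 84, so a_0 = 29
215 = 2·84 + 47, so a_1 = 2
84 = 1·47 + 37, so a_2 = 1
47 = 1·37 + 10, so a_3 = 1
37 = 3·10 + 7, so a_4 = 3
10 = 1·7 + 3, so a_5 = 1
7 = 2·3 + 1, so a_6 = 2

2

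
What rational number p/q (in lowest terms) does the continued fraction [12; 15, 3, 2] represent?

1291/107

Start with 2.
3 + 1/(2/1) = 3 + 1/2 = 7/2
15 + 1/(7/2) = 15 + 2/7 = 107/7
12 + 1/(107/7) = 12 + 7/107 = 1291/107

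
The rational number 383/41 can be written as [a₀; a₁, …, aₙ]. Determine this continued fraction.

383 ÷ 41 → quotient 9, remainder 14
41 ÷ 14 → quotient 2, remainder 13
14 ÷ 13 → quotient 1, remainder 1
13 ÷ 1 → quotient 13, remainder 0

[9; 2, 1, 13]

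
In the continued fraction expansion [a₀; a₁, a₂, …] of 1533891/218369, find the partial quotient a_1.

41

1533891 ÷ 218369 → quotient 7, remainder 5308
218369 ÷ 5308 → quotient 41, remainder 741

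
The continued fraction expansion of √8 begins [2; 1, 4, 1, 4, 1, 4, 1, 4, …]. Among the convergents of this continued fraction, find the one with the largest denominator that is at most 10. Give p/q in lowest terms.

17/6

List convergents until the denominator exceeds the bound:
a_0 = 2: 2/1  (≤ bound)
a_1 = 1: 3/1  (≤ bound)
a_2 = 4: 14/5  (≤ bound)
a_3 = 1: 17/6  (≤ bound)
a_4 = 4: 82/29  (> 10, stop)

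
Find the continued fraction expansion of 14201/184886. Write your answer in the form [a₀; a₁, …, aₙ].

[0; 13, 52, 54, 1, 1, 2]

14201 ÷ 184886 → quotient 0, remainder 14201
184886 ÷ 14201 → quotient 13, remainder 273
14201 ÷ 273 → quotient 52, remainder 5
273 ÷ 5 → quotient 54, remainder 3
5 ÷ 3 → quotient 1, remainder 2
3 ÷ 2 → quotient 1, remainder 1
2 ÷ 1 → quotient 2, remainder 0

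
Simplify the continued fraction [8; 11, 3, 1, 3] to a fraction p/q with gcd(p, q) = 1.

Starting at the tail and folding back:
Start with 3.
1 + 1/(3/1) = 1 + 1/3 = 4/3
3 + 1/(4/3) = 3 + 3/4 = 15/4
11 + 1/(15/4) = 11 + 4/15 = 169/15
8 + 1/(169/15) = 8 + 15/169 = 1367/169

1367/169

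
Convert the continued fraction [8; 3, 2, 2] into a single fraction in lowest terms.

Work from the innermost term outward:
Start with 2.
2 + 1/(2/1) = 2 + 1/2 = 5/2
3 + 1/(5/2) = 3 + 2/5 = 17/5
8 + 1/(17/5) = 8 + 5/17 = 141/17

141/17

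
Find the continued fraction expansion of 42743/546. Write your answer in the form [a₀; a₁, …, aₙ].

42743 = 78·546 + 155, so a_0 = 78
546 = 3·155 + 81, so a_1 = 3
155 = 1·81 + 74, so a_2 = 1
81 = 1·74 + 7, so a_3 = 1
74 = 10·7 + 4, so a_4 = 10
7 = 1·4 + 3, so a_5 = 1
4 = 1·3 + 1, so a_6 = 1
3 = 3·1 + 0, so a_7 = 3

[78; 3, 1, 1, 10, 1, 1, 3]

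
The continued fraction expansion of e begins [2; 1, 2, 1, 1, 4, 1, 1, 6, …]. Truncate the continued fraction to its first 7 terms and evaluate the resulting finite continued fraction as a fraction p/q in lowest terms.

106/39

Start with 1.
4 + 1/(1/1) = 4 + 1/1 = 5/1
1 + 1/(5/1) = 1 + 1/5 = 6/5
1 + 1/(6/5) = 1 + 5/6 = 11/6
2 + 1/(11/6) = 2 + 6/11 = 28/11
1 + 1/(28/11) = 1 + 11/28 = 39/28
2 + 1/(39/28) = 2 + 28/39 = 106/39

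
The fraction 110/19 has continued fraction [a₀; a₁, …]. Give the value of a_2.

3

110 = 5·19 + 15, so a_0 = 5
19 = 1·15 + 4, so a_1 = 1
15 = 3·4 + 3, so a_2 = 3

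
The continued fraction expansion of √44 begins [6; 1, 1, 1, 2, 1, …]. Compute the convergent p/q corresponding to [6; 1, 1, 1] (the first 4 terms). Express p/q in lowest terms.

20/3

a_0 = 6: 6/1
a_1 = 1: 7/1
a_2 = 1: 13/2
a_3 = 1: 20/3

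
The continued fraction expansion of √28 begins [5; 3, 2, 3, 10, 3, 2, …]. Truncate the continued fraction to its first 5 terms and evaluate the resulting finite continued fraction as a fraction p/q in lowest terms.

1307/247

Use the convergent recurrence hₖ = aₖ·hₖ₋₁ + hₖ₋₂ (and likewise for the denominators kₖ):
a_0 = 5: 5/1
a_1 = 3: 16/3
a_2 = 2: 37/7
a_3 = 3: 127/24
a_4 = 10: 1307/247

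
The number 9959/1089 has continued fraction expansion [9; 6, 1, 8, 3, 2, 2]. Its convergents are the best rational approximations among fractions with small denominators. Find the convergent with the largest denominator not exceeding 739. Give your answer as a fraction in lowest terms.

List convergents until the denominator exceeds the bound:
a_0 = 9: 9/1  (≤ bound)
a_1 = 6: 55/6  (≤ bound)
a_2 = 1: 64/7  (≤ bound)
a_3 = 8: 567/62  (≤ bound)
a_4 = 3: 1765/193  (≤ bound)
a_5 = 2: 4097/448  (≤ bound)
a_6 = 2: 9959/1089  (> 739, stop)

4097/448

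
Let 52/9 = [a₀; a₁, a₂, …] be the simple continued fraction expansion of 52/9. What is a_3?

52 ÷ 9 → quotient 5, remainder 7
9 ÷ 7 → quotient 1, remainder 2
7 ÷ 2 → quotient 3, remainder 1
2 ÷ 1 → quotient 2, remainder 0

2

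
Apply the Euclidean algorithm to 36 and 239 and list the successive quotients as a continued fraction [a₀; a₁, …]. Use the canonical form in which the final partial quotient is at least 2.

⌊36/239⌋ = 0, remainder 36
⌊239/36⌋ = 6, remainder 23
⌊36/23⌋ = 1, remainder 13
⌊23/13⌋ = 1, remainder 10
⌊13/10⌋ = 1, remainder 3
⌊10/3⌋ = 3, remainder 1
⌊3/1⌋ = 3, remainder 0

[0; 6, 1, 1, 1, 3, 3]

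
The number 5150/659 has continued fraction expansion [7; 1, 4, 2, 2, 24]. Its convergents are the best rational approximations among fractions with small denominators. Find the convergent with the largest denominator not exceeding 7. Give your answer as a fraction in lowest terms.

List convergents until the denominator exceeds the bound:
a_0 = 7: 7/1  (≤ bound)
a_1 = 1: 8/1  (≤ bound)
a_2 = 4: 39/5  (≤ bound)
a_3 = 2: 86/11  (> 7, stop)

39/5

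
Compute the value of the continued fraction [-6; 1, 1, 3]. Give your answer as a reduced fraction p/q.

-38/7

a_0 = -6: -6/1
a_1 = 1: -5/1
a_2 = 1: -11/2
a_3 = 3: -38/7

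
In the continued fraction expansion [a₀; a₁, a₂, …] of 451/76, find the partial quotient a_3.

451 = 5·76 + 71, so a_0 = 5
76 = 1·71 + 5, so a_1 = 1
71 = 14·5 + 1, so a_2 = 14
5 = 5·1 + 0, so a_3 = 5

5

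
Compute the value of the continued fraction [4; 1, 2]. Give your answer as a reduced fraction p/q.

a_0 = 4: 4/1
a_1 = 1: 5/1
a_2 = 2: 14/3

14/3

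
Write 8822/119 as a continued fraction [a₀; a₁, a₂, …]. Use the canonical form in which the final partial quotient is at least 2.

[74; 7, 2, 3, 2]

⌊8822/119⌋ = 74, remainder 16
⌊119/16⌋ = 7, remainder 7
⌊16/7⌋ = 2, remainder 2
⌊7/2⌋ = 3, remainder 1
⌊2/1⌋ = 2, remainder 0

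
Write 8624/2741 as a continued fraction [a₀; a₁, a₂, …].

8624 = 3·2741 + 401, so a_0 = 3
2741 = 6·401 + 335, so a_1 = 6
401 = 1·335 + 66, so a_2 = 1
335 = 5·66 + 5, so a_3 = 5
66 = 13·5 + 1, so a_4 = 13
5 = 5·1 + 0, so a_5 = 5

[3; 6, 1, 5, 13, 5]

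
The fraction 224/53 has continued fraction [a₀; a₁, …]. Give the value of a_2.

2

Apply division with remainder until the remainder is 0:
224 ÷ 53 → quotient 4, remainder 12
53 ÷ 12 → quotient 4, remainder 5
12 ÷ 5 → quotient 2, remainder 2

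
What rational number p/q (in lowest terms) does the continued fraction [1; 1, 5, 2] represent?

Start with 2.
5 + 1/(2/1) = 5 + 1/2 = 11/2
1 + 1/(11/2) = 1 + 2/11 = 13/11
1 + 1/(13/11) = 1 + 11/13 = 24/13

24/13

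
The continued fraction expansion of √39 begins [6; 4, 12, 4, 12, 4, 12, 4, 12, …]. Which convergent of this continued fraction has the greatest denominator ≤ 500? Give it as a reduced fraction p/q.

a_0 = 6: 6/1  (≤ bound)
a_1 = 4: 25/4  (≤ bound)
a_2 = 12: 306/49  (≤ bound)
a_3 = 4: 1249/200  (≤ bound)
a_4 = 12: 15294/2449  (> 500, stop)

1249/200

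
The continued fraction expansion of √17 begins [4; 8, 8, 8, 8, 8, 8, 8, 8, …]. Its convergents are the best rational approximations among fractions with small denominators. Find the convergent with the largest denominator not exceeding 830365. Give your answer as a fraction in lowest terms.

List convergents until the denominator exceeds the bound:
a_0 = 4: 4/1  (≤ bound)
a_1 = 8: 33/8  (≤ bound)
a_2 = 8: 268/65  (≤ bound)
a_3 = 8: 2177/528  (≤ bound)
a_4 = 8: 17684/4289  (≤ bound)
a_5 = 8: 143649/34840  (≤ bound)
a_6 = 8: 1166876/283009  (≤ bound)
a_7 = 8: 9478657/2298912  (> 830365, stop)

1166876/283009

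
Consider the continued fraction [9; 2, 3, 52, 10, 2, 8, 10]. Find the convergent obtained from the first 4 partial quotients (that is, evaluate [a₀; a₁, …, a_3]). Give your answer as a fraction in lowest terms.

a_0 = 9: 9/1
a_1 = 2: 19/2
a_2 = 3: 66/7
a_3 = 52: 3451/366

3451/366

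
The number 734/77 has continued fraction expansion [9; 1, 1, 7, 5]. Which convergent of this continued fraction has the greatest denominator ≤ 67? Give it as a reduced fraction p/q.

a_0 = 9: 9/1  (≤ bound)
a_1 = 1: 10/1  (≤ bound)
a_2 = 1: 19/2  (≤ bound)
a_3 = 7: 143/15  (≤ bound)
a_4 = 5: 734/77  (> 67, stop)

143/15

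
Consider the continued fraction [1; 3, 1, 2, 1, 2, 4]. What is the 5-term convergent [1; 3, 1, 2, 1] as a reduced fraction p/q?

a_0 = 1: 1/1
a_1 = 3: 4/3
a_2 = 1: 5/4
a_3 = 2: 14/11
a_4 = 1: 19/15

19/15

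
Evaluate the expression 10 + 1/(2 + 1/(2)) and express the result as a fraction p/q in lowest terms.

52/5

Start with 2.
2 + 1/(2/1) = 2 + 1/2 = 5/2
10 + 1/(5/2) = 10 + 2/5 = 52/5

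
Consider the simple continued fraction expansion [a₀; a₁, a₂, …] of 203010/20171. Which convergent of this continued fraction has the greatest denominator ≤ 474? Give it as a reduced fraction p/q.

4529/450

List convergents until the denominator exceeds the bound:
a_0 = 10: 10/1  (≤ bound)
a_1 = 15: 151/15  (≤ bound)
a_2 = 1: 161/16  (≤ bound)
a_3 = 1: 312/31  (≤ bound)
a_4 = 14: 4529/450  (≤ bound)
a_5 = 1: 4841/481  (> 474, stop)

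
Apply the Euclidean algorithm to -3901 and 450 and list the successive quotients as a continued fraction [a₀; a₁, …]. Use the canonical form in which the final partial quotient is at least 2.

[-9; 3, 49, 1, 2]

⌊-3901/450⌋ = -9, remainder 149
⌊450/149⌋ = 3, remainder 3
⌊149/3⌋ = 49, remainder 2
⌊3/2⌋ = 1, remainder 1
⌊2/1⌋ = 2, remainder 0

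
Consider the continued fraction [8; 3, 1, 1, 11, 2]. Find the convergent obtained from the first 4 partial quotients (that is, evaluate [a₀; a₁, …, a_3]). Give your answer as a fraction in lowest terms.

58/7

Build up convergents one term at a time:
a_0 = 8: 8/1
a_1 = 3: 25/3
a_2 = 1: 33/4
a_3 = 1: 58/7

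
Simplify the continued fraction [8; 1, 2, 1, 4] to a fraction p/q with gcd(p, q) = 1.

166/19

Compute successive convergents:
a_0 = 8: 8/1
a_1 = 1: 9/1
a_2 = 2: 26/3
a_3 = 1: 35/4
a_4 = 4: 166/19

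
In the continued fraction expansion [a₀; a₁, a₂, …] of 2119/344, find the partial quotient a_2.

3

⌊2119/344⌋ = 6, remainder 55
⌊344/55⌋ = 6, remainder 14
⌊55/14⌋ = 3, remainder 13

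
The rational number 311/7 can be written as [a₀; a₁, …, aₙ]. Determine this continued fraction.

Run the Euclidean algorithm, recording each quotient:
311 = 44·7 + 3, so a_0 = 44
7 = 2·3 + 1, so a_1 = 2
3 = 3·1 + 0, so a_2 = 3

[44; 2, 3]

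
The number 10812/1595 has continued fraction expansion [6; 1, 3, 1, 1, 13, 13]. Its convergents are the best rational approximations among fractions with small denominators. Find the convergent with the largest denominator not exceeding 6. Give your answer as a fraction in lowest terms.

a_0 = 6: 6/1  (≤ bound)
a_1 = 1: 7/1  (≤ bound)
a_2 = 3: 27/4  (≤ bound)
a_3 = 1: 34/5  (≤ bound)
a_4 = 1: 61/9  (> 6, stop)

34/5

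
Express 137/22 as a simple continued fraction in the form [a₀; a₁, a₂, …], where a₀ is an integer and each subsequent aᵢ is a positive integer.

Repeatedly divide and take the remainder:
137 = 6·22 + 5, so a_0 = 6
22 = 4·5 + 2, so a_1 = 4
5 = 2·2 + 1, so a_2 = 2
2 = 2·1 + 0, so a_3 = 2

[6; 4, 2, 2]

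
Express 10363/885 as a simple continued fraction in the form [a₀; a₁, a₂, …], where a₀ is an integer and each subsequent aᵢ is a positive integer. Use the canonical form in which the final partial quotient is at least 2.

[11; 1, 2, 2, 3, 1, 13, 2]

10363 ÷ 885 → quotient 11, remainder 628
885 ÷ 628 → quotient 1, remainder 257
628 ÷ 257 → quotient 2, remainder 114
257 ÷ 114 → quotient 2, remainder 29
114 ÷ 29 → quotient 3, remainder 27
29 ÷ 27 → quotient 1, remainder 2
27 ÷ 2 → quotient 13, remainder 1
2 ÷ 1 → quotient 2, remainder 0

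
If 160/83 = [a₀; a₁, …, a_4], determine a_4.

5

160 = 1·83 + 77, so a_0 = 1
83 = 1·77 + 6, so a_1 = 1
77 = 12·6 + 5, so a_2 = 12
6 = 1·5 + 1, so a_3 = 1
5 = 5·1 + 0, so a_4 = 5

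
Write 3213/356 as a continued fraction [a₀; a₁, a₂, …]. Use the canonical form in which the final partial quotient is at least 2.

3213 = 9·356 + 9, so a_0 = 9
356 = 39·9 + 5, so a_1 = 39
9 = 1·5 + 4, so a_2 = 1
5 = 1·4 + 1, so a_3 = 1
4 = 4·1 + 0, so a_4 = 4

[9; 39, 1, 1, 4]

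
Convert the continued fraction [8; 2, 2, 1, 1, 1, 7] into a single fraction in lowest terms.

Use the convergent recurrence hₖ = aₖ·hₖ₋₁ + hₖ₋₂ (and likewise for the denominators kₖ):
a_0 = 8: 8/1
a_1 = 2: 17/2
a_2 = 2: 42/5
a_3 = 1: 59/7
a_4 = 1: 101/12
a_5 = 1: 160/19
a_6 = 7: 1221/145

1221/145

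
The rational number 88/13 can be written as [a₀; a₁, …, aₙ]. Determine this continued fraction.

[6; 1, 3, 3]

Run the Euclidean algorithm, recording each quotient:
88 ÷ 13 → quotient 6, remainder 10
13 ÷ 10 → quotient 1, remainder 3
10 ÷ 3 → quotient 3, remainder 1
3 ÷ 1 → quotient 3, remainder 0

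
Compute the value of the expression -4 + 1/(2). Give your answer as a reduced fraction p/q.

-7/2

Start with 2.
-4 + 1/(2/1) = -4 + 1/2 = -7/2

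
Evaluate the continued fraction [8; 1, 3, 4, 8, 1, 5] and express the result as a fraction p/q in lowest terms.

8107/925

Start with 5.
1 + 1/(5/1) = 1 + 1/5 = 6/5
8 + 1/(6/5) = 8 + 5/6 = 53/6
4 + 1/(53/6) = 4 + 6/53 = 218/53
3 + 1/(218/53) = 3 + 53/218 = 707/218
1 + 1/(707/218) = 1 + 218/707 = 925/707
8 + 1/(925/707) = 8 + 707/925 = 8107/925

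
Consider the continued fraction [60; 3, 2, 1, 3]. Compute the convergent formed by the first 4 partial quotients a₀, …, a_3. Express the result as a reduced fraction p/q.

603/10

a_0 = 60: 60/1
a_1 = 3: 181/3
a_2 = 2: 422/7
a_3 = 1: 603/10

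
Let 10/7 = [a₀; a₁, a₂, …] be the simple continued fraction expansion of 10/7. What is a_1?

2

10 ÷ 7 → quotient 1, remainder 3
7 ÷ 3 → quotient 2, remainder 1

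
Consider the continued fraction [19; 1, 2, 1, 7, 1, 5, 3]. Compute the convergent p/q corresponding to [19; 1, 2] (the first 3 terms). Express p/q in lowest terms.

59/3

a_0 = 19: 19/1
a_1 = 1: 20/1
a_2 = 2: 59/3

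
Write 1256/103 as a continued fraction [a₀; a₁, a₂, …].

1256 = 12·103 + 20, so a_0 = 12
103 = 5·20 + 3, so a_1 = 5
20 = 6·3 + 2, so a_2 = 6
3 = 1·2 + 1, so a_3 = 1
2 = 2·1 + 0, so a_4 = 2

[12; 5, 6, 1, 2]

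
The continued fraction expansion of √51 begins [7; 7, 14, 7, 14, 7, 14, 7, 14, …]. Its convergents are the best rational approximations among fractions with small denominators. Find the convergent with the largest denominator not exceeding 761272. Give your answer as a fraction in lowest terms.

499850/69993

List convergents until the denominator exceeds the bound:
a_0 = 7: 7/1  (≤ bound)
a_1 = 7: 50/7  (≤ bound)
a_2 = 14: 707/99  (≤ bound)
a_3 = 7: 4999/700  (≤ bound)
a_4 = 14: 70693/9899  (≤ bound)
a_5 = 7: 499850/69993  (≤ bound)
a_6 = 14: 7068593/989801  (> 761272, stop)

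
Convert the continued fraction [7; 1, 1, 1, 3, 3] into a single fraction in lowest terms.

Start with 3.
3 + 1/(3/1) = 3 + 1/3 = 10/3
1 + 1/(10/3) = 1 + 3/10 = 13/10
1 + 1/(13/10) = 1 + 10/13 = 23/13
1 + 1/(23/13) = 1 + 13/23 = 36/23
7 + 1/(36/23) = 7 + 23/36 = 275/36

275/36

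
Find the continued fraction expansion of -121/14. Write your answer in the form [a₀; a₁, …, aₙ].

[-9; 2, 1, 4]

Apply division with remainder until the remainder is 0:
⌊-121/14⌋ = -9, remainder 5
⌊14/5⌋ = 2, remainder 4
⌊5/4⌋ = 1, remainder 1
⌊4/1⌋ = 4, remainder 0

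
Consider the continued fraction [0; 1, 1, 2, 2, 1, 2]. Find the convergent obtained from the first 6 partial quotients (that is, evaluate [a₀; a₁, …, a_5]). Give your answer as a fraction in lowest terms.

Build up convergents one term at a time:
a_0 = 0: 0/1
a_1 = 1: 1/1
a_2 = 1: 1/2
a_3 = 2: 3/5
a_4 = 2: 7/12
a_5 = 1: 10/17

10/17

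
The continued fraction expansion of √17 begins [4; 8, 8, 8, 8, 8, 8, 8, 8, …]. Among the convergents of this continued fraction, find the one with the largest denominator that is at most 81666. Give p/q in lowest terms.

List convergents until the denominator exceeds the bound:
a_0 = 4: 4/1  (≤ bound)
a_1 = 8: 33/8  (≤ bound)
a_2 = 8: 268/65  (≤ bound)
a_3 = 8: 2177/528  (≤ bound)
a_4 = 8: 17684/4289  (≤ bound)
a_5 = 8: 143649/34840  (≤ bound)
a_6 = 8: 1166876/283009  (> 81666, stop)

143649/34840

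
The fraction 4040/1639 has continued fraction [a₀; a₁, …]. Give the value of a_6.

4040 = 2·1639 + 762, so a_0 = 2
1639 = 2·762 + 115, so a_1 = 2
762 = 6·115 + 72, so a_2 = 6
115 = 1·72 + 43, so a_3 = 1
72 = 1·43 + 29, so a_4 = 1
43 = 1·29 + 14, so a_5 = 1
29 = 2·14 + 1, so a_6 = 2

2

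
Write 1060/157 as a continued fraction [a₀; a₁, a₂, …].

[6; 1, 3, 39]

⌊1060/157⌋ = 6, remainder 118
⌊157/118⌋ = 1, remainder 39
⌊118/39⌋ = 3, remainder 1
⌊39/1⌋ = 39, remainder 0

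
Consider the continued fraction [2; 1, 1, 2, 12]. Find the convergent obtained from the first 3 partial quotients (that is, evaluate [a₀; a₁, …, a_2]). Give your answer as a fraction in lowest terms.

5/2

Collapse the nested fraction from the inside out:
Start with 1.
1 + 1/(1/1) = 1 + 1/1 = 2/1
2 + 1/(2/1) = 2 + 1/2 = 5/2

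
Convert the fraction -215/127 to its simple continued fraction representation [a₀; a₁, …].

Repeatedly divide and take the remainder:
-215 = -2·127 + 39, so a_0 = -2
127 = 3·39 + 10, so a_1 = 3
39 = 3·10 + 9, so a_2 = 3
10 = 1·9 + 1, so a_3 = 1
9 = 9·1 + 0, so a_4 = 9

[-2; 3, 3, 1, 9]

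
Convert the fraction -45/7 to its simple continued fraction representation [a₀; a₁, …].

-45 ÷ 7 → quotient -7, remainder 4
7 ÷ 4 → quotient 1, remainder 3
4 ÷ 3 → quotient 1, remainder 1
3 ÷ 1 → quotient 3, remainder 0

[-7; 1, 1, 3]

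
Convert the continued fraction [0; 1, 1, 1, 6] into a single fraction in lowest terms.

a_0 = 0: 0/1
a_1 = 1: 1/1
a_2 = 1: 1/2
a_3 = 1: 2/3
a_4 = 6: 13/20

13/20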